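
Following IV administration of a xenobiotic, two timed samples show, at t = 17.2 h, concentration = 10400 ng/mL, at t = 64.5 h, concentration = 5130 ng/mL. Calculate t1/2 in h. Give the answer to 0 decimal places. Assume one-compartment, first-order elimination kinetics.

k = ln(C₁/C₂) / (t₂ − t₁) = ln(10400/5130) / (64.5 − 17.2)
  = 0.7067 / 47.30 = 0.01494 h⁻¹
t½ = ln2 / k = 0.693147 / 0.01494 = 46.40 h

46 h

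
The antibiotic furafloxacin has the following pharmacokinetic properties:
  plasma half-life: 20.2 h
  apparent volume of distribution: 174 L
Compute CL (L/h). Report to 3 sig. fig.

5.97 L/h

k = ln2 / t½ = 0.693147 / 20.2 = 0.03431 h⁻¹
CL = k × Vd = 0.03431 × 174 = 5.970 L/h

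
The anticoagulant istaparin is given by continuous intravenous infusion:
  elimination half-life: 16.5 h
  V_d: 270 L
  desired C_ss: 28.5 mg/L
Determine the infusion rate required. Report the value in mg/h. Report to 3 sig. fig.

k = ln2 / t½ = 0.693147 / 16.5 = 0.04201 h⁻¹
CL = k × Vd = 0.04201 × 270 = 11.34 L/h
At steady state, infusion rate R₀ = Css × CL = 28.5 × 11.34 = 323.2 mg/h

323 mg/h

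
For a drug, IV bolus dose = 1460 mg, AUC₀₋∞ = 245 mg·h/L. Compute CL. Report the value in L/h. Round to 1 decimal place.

CL = Dose / AUC = 1460 / 245 = 5.959 L/h

6.0 L/h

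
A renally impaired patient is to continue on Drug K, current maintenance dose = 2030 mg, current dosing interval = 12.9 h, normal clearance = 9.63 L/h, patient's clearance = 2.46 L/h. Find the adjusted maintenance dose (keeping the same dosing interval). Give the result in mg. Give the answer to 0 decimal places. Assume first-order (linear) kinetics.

To keep the same average steady-state level, dosing rate must scale with clearance.
CL ratio = 2.46 / 9.63 = 0.2555
New dose (same interval) = 2030 × 0.2555 = 518.7 mg

519 mg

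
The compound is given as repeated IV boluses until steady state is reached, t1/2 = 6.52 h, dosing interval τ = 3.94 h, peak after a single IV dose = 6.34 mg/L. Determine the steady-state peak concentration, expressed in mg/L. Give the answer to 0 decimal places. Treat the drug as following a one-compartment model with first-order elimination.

19 mg/L

k = ln2 / t½ = 0.693147 / 6.52 = 0.1063 h⁻¹
e^(−kτ) = e^(−0.1063 × 3.94) = 0.6578
Accumulation ratio R = 1 / (1 − e^(−kτ)) = 1 / (1 − 0.6578) = 2.922
Steady-state peak = C₀ × R = 6.34 × 2.922 = 18.53 mg/L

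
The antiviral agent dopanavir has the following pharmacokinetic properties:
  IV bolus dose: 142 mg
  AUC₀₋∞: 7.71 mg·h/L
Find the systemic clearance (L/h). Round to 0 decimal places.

18 L/h

CL = Dose / AUC = 142 / 7.71 = 18.42 L/h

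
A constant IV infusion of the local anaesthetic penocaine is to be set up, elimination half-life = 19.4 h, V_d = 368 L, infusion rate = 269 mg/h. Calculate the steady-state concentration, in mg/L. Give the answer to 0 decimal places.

k = ln2 / t½ = 0.693147 / 19.4 = 0.03573 h⁻¹
CL = k × Vd = 0.03573 × 368 = 13.15 L/h
At steady state Css = R₀ / CL = 269 / 13.15 = 20.46 mg/L

20 mg/L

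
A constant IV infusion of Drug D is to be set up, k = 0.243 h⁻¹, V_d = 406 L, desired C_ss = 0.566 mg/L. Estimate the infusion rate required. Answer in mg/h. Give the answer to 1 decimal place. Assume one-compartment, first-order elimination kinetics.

55.8 mg/h

CL = k × Vd = 0.2430 × 406 = 98.66 L/h
At steady state, infusion rate R₀ = Css × CL = 0.566 × 98.66 = 55.84 mg/h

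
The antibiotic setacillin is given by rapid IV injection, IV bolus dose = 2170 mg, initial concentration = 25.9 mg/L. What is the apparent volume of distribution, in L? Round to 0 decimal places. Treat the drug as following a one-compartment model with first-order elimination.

Vd = Dose / C₀ = 2170 / 25.9 = 83.78 L

84 L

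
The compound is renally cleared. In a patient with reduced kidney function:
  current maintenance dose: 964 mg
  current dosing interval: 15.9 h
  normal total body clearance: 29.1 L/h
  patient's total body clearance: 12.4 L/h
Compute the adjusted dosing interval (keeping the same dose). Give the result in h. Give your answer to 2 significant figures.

37 h

To keep the same average steady-state level, dosing rate must scale with clearance.
CL ratio = 12.4 / 29.1 = 0.4261
New interval (same dose) = 15.9 / 0.4261 = 37.32 h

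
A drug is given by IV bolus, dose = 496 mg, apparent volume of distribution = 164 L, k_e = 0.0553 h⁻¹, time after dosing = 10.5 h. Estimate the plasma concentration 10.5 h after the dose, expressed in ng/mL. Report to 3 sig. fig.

C₀ = Dose / Vd = 496.0 / 164 = 3.024 mg/L
C = C₀ · e^(−k·t) = 3.024 × e^(−0.05530 × 10.5)
  = 3.024 × 0.5595 = 1.692 mg/L
Convert: 1.692 mg/L × 1000 = 1692 ng/mL

1690 ng/mL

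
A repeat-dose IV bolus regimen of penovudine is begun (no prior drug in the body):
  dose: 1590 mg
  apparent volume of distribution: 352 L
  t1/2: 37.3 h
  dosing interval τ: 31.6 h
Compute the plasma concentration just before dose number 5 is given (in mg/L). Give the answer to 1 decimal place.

5.1 mg/L

C₀ per dose = Dose / Vd = 1590 / 352 = 4.517 mg/L
k = ln2 / t½ = 0.693147 / 37.3 = 0.01858 h⁻¹
Fraction remaining after one interval: r = e^(−kτ) = e^(−0.01858 × 31.6) = 0.5559
Before dose 5, 4 doses have been given (aged 1τ, 2τ, 3τ, 4τ).
C_trough = C₀ × (r + r² + … + r^4) = C₀ × r(1−r^4)/(1−r)
        = 4.517 × 0.5559 × (1 − 0.09550) / (1 − 0.5559) = 5.114 mg/L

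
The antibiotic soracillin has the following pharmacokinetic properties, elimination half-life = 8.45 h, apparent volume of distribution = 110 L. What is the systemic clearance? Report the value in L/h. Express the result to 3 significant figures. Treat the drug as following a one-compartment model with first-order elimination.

k = ln2 / t½ = 0.693147 / 8.45 = 0.08203 h⁻¹
CL = k × Vd = 0.08203 × 110 = 9.023 L/h

9.02 L/h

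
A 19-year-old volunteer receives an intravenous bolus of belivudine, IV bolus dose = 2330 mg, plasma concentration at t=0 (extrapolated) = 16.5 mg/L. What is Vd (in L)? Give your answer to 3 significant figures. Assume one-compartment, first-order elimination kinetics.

141 L

Vd = Dose / C₀ = 2330 / 16.5 = 141.2 L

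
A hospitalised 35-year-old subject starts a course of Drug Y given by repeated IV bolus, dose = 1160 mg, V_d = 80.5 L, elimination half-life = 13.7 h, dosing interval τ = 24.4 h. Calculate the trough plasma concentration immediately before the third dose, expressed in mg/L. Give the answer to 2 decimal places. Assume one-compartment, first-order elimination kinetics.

5.41 mg/L

C₀ per dose = Dose / Vd = 1160 / 80.5 = 14.41 mg/L
k = ln2 / t½ = 0.693147 / 13.7 = 0.05059 h⁻¹
Fraction remaining after one interval: r = e^(−kτ) = e^(−0.05059 × 24.4) = 0.2910
Before dose 3, 2 doses have been given (aged 1τ, 2τ).
C_trough = C₀ × (r + r²) = 14.41 × (0.2910 + 0.08468) = 5.414 mg/L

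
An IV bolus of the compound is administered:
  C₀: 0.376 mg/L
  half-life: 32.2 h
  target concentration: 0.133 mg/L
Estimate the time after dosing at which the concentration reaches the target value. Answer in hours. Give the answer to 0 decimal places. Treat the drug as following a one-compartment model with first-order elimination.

48 h

k = ln2 / t½ = 0.693147 / 32.2 = 0.02153 h⁻¹
t = ln(C₀ / C) / k = ln(0.3760 / 0.133) / 0.02153
  = ln(2.827) / 0.02153 = 1.039 / 0.02153 = 48.26 h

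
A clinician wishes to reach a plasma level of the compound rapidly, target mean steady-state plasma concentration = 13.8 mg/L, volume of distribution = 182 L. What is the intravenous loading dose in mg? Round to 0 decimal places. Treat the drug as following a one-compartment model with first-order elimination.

2512 mg

LD = Css × Vd = 13.8 × 182 = 2512 mg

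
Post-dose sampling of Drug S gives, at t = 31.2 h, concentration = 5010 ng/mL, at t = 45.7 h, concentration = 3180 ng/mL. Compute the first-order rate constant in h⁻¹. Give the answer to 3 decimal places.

k = ln(C₁/C₂) / (t₂ − t₁) = ln(5010/3180) / (45.7 − 31.2)
  = 0.4546 / 14.50 = 0.03135 h⁻¹

0.031 h⁻¹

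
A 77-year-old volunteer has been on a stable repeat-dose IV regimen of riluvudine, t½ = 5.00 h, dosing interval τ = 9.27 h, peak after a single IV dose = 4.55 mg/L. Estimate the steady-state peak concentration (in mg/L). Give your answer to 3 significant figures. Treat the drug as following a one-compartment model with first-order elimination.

k = ln2 / t½ = 0.693147 / 5.00 = 0.1386 h⁻¹
e^(−kτ) = e^(−0.1386 × 9.27) = 0.2767
Accumulation ratio R = 1 / (1 − e^(−kτ)) = 1 / (1 − 0.2767) = 1.383
Steady-state peak = C₀ × R = 4.55 × 1.383 = 6.293 mg/L

6.29 mg/L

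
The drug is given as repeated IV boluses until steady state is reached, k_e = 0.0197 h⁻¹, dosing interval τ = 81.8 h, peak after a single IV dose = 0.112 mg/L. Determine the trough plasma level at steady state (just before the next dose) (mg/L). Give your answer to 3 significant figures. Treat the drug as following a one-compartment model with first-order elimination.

0.0279 mg/L

e^(−kτ) = e^(−0.01970 × 81.8) = 0.1996
Accumulation ratio R = 1 / (1 − e^(−kτ)) = 1 / (1 − 0.1996) = 1.249
Steady-state trough = C₀ × R × e^(−kτ) = 0.112 × 1.249 × 0.1996 = 0.02792 mg/L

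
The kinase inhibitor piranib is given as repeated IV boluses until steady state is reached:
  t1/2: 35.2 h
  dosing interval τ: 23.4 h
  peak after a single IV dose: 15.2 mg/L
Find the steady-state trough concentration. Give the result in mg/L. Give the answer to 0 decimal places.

k = ln2 / t½ = 0.693147 / 35.2 = 0.01969 h⁻¹
e^(−kτ) = e^(−0.01969 × 23.4) = 0.6308
Accumulation ratio R = 1 / (1 − e^(−kτ)) = 1 / (1 − 0.6308) = 2.709
Steady-state trough = C₀ × R × e^(−kτ) = 15.2 × 2.709 × 0.6308 = 25.97 mg/L

26 mg/L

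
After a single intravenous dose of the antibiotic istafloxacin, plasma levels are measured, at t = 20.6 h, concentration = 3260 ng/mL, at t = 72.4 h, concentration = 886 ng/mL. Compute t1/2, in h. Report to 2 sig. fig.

k = ln(C₁/C₂) / (t₂ − t₁) = ln(3260/886) / (72.4 − 20.6)
  = 1.303 / 51.80 = 0.02515 h⁻¹
t½ = ln2 / k = 0.693147 / 0.02515 = 27.56 h

28 h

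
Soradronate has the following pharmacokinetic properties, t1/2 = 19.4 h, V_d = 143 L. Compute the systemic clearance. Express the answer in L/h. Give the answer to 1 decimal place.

5.1 L/h

k = ln2 / t½ = 0.693147 / 19.4 = 0.03573 h⁻¹
CL = k × Vd = 0.03573 × 143 = 5.109 L/h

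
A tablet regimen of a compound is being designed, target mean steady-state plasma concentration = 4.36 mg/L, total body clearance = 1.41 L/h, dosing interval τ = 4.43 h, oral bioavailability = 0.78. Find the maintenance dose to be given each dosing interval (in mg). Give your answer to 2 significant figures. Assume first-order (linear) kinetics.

At steady state, F × (Dose/τ) = Css × CL.
Dose = Css × CL × τ / F = 4.36 × 1.410 × 4.43 / 0.78 = 34.92 mg

35 mg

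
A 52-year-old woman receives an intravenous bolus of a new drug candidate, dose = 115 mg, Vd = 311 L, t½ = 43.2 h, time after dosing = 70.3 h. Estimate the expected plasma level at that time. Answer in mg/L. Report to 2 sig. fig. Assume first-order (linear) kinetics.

C₀ = Dose / Vd = 115.0 / 311 = 0.3698 mg/L
k = ln2 / t½ = 0.693147 / 43.2 = 0.01605 h⁻¹
C = C₀ · e^(−k·t) = 0.3698 × e^(−0.01605 × 70.3)
  = 0.3698 × 0.3236 = 0.1197 mg/L

0.12 mg/L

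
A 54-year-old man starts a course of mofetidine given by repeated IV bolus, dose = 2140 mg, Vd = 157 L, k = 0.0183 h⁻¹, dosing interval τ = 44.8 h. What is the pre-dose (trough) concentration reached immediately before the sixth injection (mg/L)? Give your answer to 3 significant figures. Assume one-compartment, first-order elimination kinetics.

10.6 mg/L

C₀ per dose = Dose / Vd = 2140 / 157 = 13.63 mg/L
Fraction remaining after one interval: r = e^(−kτ) = e^(−0.01830 × 44.8) = 0.4405
Before dose 6, 5 doses have been given (aged 1τ, 2τ, 3τ, 4τ, 5τ).
C_trough = C₀ × (r + r² + … + r^5) = C₀ × r(1−r^5)/(1−r)
        = 13.63 × 0.4405 × (1 − 0.01659) / (1 − 0.4405) = 10.55 mg/L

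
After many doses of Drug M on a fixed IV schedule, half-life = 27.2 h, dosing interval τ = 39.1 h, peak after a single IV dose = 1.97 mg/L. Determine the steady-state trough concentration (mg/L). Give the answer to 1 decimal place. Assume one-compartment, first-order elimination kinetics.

k = ln2 / t½ = 0.693147 / 27.2 = 0.02548 h⁻¹
e^(−kτ) = e^(−0.02548 × 39.1) = 0.3693
Accumulation ratio R = 1 / (1 − e^(−kτ)) = 1 / (1 − 0.3693) = 1.586
Steady-state trough = C₀ × R × e^(−kτ) = 1.97 × 1.586 × 0.3693 = 1.154 mg/L

1.2 mg/L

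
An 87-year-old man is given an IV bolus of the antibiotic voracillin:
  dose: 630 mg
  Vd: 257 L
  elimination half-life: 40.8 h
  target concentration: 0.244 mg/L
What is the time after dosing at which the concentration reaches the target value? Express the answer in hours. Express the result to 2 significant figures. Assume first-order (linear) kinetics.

C₀ = Dose / Vd = 630.0 / 257 = 2.451 mg/L
k = ln2 / t½ = 0.693147 / 40.8 = 0.01699 h⁻¹
t = ln(C₀ / C) / k = ln(2.451 / 0.244) / 0.01699
  = ln(10.05) / 0.01699 = 2.308 / 0.01699 = 135.8 h

140 h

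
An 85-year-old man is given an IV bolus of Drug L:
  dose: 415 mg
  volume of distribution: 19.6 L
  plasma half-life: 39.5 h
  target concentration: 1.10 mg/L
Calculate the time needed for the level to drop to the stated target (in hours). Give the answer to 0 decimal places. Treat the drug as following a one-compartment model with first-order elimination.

C₀ = Dose / Vd = 415.0 / 19.6 = 21.17 mg/L
k = ln2 / t½ = 0.693147 / 39.5 = 0.01755 h⁻¹
t = ln(C₀ / C) / k = ln(21.17 / 1.10) / 0.01755
  = ln(19.25) / 0.01755 = 2.958 / 0.01755 = 168.5 h

169 h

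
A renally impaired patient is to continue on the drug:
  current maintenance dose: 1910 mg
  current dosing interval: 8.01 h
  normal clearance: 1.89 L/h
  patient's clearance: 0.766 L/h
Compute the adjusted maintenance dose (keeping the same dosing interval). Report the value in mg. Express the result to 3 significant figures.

774 mg

To keep the same average steady-state level, dosing rate must scale with clearance.
CL ratio = 0.766 / 1.89 = 0.4053
New dose (same interval) = 1910 × 0.4053 = 774.1 mg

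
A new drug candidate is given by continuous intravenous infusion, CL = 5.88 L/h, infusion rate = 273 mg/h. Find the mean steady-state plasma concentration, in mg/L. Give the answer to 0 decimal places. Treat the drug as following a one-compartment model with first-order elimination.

At steady state Css = R₀ / CL = 273 / 5.880 = 46.43 mg/L

46 mg/L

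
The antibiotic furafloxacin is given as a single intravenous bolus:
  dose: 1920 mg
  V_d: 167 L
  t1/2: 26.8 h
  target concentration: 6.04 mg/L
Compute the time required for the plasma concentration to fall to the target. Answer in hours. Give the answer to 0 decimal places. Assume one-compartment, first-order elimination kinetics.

C₀ = Dose / Vd = 1920 / 167 = 11.50 mg/L
k = ln2 / t½ = 0.693147 / 26.8 = 0.02586 h⁻¹
t = ln(C₀ / C) / k = ln(11.50 / 6.04) / 0.02586
  = ln(1.904) / 0.02586 = 0.6440 / 0.02586 = 24.90 h

25 h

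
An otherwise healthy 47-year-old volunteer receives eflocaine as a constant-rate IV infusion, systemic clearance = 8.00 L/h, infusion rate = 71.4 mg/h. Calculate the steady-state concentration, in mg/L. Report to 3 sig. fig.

At steady state Css = R₀ / CL = 71.4 / 8.000 = 8.925 mg/L

8.93 mg/L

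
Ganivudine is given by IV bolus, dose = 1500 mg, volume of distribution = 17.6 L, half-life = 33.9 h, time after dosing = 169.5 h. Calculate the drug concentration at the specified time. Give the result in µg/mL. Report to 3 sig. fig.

C₀ = Dose / Vd = 1500 / 17.6 = 85.23 mg/L
k = ln2 / t½ = 0.693147 / 33.9 = 0.02045 h⁻¹
t / t½ = 169.5 / 33.9 = 5 half-lives
C = C₀ × (1/2)^5 = 85.23 × 0.03125 = 2.663 mg/L
(2.663 mg/L = 2.663 µg/mL)

2.66 µg/mL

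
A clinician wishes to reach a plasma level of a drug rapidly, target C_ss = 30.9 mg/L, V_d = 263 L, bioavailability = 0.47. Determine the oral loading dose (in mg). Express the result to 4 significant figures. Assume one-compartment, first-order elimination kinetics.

LD = Css × Vd / F = 30.9 × 263 / 0.47 = 17290 mg

17290 mg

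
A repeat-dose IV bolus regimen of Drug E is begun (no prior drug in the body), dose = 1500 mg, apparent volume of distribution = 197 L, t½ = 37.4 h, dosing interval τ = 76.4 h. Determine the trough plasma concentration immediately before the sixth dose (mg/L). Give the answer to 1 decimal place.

C₀ per dose = Dose / Vd = 1500 / 197 = 7.614 mg/L
k = ln2 / t½ = 0.693147 / 37.4 = 0.01853 h⁻¹
Fraction remaining after one interval: r = e^(−kτ) = e^(−0.01853 × 76.4) = 0.2428
Before dose 6, 5 doses have been given (aged 1τ, 2τ, 3τ, 4τ, 5τ).
C_trough = C₀ × (r + r² + … + r^5) = C₀ × r(1−r^5)/(1−r)
        = 7.614 × 0.2428 × (1 − 0.0008438) / (1 − 0.2428) = 2.439 mg/L

2.4 mg/L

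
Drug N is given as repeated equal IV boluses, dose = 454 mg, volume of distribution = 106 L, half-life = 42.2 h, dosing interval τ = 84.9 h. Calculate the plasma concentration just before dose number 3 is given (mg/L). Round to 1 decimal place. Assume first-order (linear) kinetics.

C₀ per dose = Dose / Vd = 454 / 106 = 4.283 mg/L
k = ln2 / t½ = 0.693147 / 42.2 = 0.01643 h⁻¹
Fraction remaining after one interval: r = e^(−kτ) = e^(−0.01643 × 84.9) = 0.2479
Before dose 3, 2 doses have been given (aged 1τ, 2τ).
C_trough = C₀ × (r + r²) = 4.283 × (0.2479 + 0.06145) = 1.325 mg/L

1.3 mg/L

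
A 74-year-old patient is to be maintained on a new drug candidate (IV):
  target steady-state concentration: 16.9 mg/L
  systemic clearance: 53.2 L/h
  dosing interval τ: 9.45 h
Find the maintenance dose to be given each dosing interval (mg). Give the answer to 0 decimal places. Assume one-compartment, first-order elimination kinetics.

8496 mg

At steady state, Dose/τ = Css × CL.
Dose = Css × CL × τ = 16.9 × 53.20 × 9.45 = 8496 mg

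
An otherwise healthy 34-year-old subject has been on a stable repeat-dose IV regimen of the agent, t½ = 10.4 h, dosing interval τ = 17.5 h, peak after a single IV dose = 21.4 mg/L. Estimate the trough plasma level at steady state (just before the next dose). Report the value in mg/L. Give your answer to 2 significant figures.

k = ln2 / t½ = 0.693147 / 10.4 = 0.06665 h⁻¹
e^(−kτ) = e^(−0.06665 × 17.5) = 0.3115
Accumulation ratio R = 1 / (1 − e^(−kτ)) = 1 / (1 − 0.3115) = 1.452
Steady-state trough = C₀ × R × e^(−kτ) = 21.4 × 1.452 × 0.3115 = 9.679 mg/L

9.7 mg/L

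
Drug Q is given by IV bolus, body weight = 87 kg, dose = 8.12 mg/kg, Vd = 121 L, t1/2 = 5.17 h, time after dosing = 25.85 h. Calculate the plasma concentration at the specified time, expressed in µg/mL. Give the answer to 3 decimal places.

0.182 µg/mL

Total dose = 8.12 × 87 = 706.4 mg
C₀ = Dose / Vd = 706.4 / 121 = 5.838 mg/L
k = ln2 / t½ = 0.693147 / 5.17 = 0.1341 h⁻¹
t / t½ = 25.85 / 5.17 = 5 half-lives
C = C₀ × (1/2)^5 = 5.838 × 0.03125 = 0.1824 mg/L
(0.1824 mg/L = 0.1824 µg/mL)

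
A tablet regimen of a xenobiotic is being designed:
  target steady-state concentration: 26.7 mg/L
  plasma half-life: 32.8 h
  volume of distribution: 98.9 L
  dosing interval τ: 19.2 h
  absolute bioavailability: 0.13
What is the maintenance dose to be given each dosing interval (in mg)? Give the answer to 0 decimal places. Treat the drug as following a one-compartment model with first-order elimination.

8242 mg

k = ln2 / t½ = 0.693147 / 32.8 = 0.02113 h⁻¹
CL = k × Vd = 0.02113 × 98.9 = 2.090 L/h
At steady state, F × (Dose/τ) = Css × CL.
Dose = Css × CL × τ / F = 26.7 × 2.090 × 19.2 / 0.13 = 8242 mg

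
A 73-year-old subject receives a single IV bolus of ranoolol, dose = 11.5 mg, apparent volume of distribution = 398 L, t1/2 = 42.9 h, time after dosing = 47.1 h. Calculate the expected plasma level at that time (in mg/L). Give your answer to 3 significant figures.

C₀ = Dose / Vd = 11.50 / 398 = 0.02889 mg/L
k = ln2 / t½ = 0.693147 / 42.9 = 0.01616 h⁻¹
C = C₀ · e^(−k·t) = 0.02889 × e^(−0.01616 × 47.1)
  = 0.02889 × 0.4671 = 0.01349 mg/L

0.0135 mg/L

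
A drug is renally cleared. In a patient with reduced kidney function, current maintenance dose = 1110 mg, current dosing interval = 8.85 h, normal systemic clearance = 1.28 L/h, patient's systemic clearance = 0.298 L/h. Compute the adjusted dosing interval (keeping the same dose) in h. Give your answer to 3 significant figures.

38.0 h

To keep the same average steady-state level, dosing rate must scale with clearance.
CL ratio = 0.298 / 1.28 = 0.2328
New interval (same dose) = 8.85 / 0.2328 = 38.02 h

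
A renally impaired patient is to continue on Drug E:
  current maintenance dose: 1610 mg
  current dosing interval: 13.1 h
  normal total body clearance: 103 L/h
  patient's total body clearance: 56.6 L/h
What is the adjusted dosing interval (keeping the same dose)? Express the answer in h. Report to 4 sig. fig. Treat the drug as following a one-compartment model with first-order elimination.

To keep the same average steady-state level, dosing rate must scale with clearance.
CL ratio = 56.6 / 103 = 0.5495
New interval (same dose) = 13.1 / 0.5495 = 23.84 h

23.84 h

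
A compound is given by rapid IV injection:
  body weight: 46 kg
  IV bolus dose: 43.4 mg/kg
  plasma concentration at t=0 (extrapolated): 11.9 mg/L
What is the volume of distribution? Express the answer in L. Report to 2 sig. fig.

Dose = 43.4 × 46 = 1996 mg
Vd = Dose / C₀ = 1996 / 11.9 = 167.7 L

170 L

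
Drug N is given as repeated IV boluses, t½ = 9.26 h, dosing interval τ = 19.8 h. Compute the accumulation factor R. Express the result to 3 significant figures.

k = ln2 / t½ = 0.693147 / 9.26 = 0.07485 h⁻¹
e^(−kτ) = e^(−0.07485 × 19.8) = 0.2272
Accumulation ratio R = 1 / (1 − e^(−kτ)) = 1 / (1 − 0.2272) = 1.294

1.29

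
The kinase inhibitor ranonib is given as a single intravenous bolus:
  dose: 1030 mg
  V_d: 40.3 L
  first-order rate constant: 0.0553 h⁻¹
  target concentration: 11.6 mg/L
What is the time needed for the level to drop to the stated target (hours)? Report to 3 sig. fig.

C₀ = Dose / Vd = 1030 / 40.3 = 25.56 mg/L
t = ln(C₀ / C) / k = ln(25.56 / 11.6) / 0.05530
  = ln(2.203) / 0.05530 = 0.7898 / 0.05530 = 14.28 h

14.3 h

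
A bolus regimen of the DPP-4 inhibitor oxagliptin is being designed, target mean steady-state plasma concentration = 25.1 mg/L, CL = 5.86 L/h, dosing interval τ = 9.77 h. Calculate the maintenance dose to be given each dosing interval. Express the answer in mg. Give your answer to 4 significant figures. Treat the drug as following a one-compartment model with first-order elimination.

At steady state, Dose/τ = Css × CL.
Dose = Css × CL × τ = 25.1 × 5.860 × 9.77 = 1437 mg

1437 mg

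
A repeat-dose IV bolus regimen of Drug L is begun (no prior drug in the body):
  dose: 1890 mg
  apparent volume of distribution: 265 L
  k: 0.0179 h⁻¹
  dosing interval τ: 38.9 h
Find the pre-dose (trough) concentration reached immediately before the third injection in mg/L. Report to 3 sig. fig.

C₀ per dose = Dose / Vd = 1890 / 265 = 7.132 mg/L
Fraction remaining after one interval: r = e^(−kτ) = e^(−0.01790 × 38.9) = 0.4984
Before dose 3, 2 doses have been given (aged 1τ, 2τ).
C_trough = C₀ × (r + r²) = 7.132 × (0.4984 + 0.2484) = 5.326 mg/L

5.33 mg/L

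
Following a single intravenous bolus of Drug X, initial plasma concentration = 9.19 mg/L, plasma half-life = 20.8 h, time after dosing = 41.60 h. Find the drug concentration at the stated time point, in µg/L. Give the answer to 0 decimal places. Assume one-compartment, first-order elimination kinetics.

k = ln2 / t½ = 0.693147 / 20.8 = 0.03332 h⁻¹
t / t½ = 41.60 / 20.8 = 2 half-lives
C = C₀ × (1/2)^2 = 9.190 × 0.2500 = 2.298 mg/L
Convert: 2.298 mg/L × 1000 = 2298 µg/L

2298 µg/L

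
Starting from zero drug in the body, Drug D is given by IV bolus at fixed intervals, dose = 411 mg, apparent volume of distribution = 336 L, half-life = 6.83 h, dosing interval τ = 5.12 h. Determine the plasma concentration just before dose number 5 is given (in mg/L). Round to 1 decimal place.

C₀ per dose = Dose / Vd = 411 / 336 = 1.223 mg/L
k = ln2 / t½ = 0.693147 / 6.83 = 0.1015 h⁻¹
Fraction remaining after one interval: r = e^(−kτ) = e^(−0.1015 × 5.12) = 0.5947
Before dose 5, 4 doses have been given (aged 1τ, 2τ, 3τ, 4τ).
C_trough = C₀ × (r + r² + … + r^4) = C₀ × r(1−r^4)/(1−r)
        = 1.223 × 0.5947 × (1 − 0.1251) / (1 − 0.5947) = 1.570 mg/L

1.6 mg/L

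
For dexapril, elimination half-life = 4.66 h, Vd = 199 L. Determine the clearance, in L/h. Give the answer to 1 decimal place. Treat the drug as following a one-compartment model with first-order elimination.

29.6 L/h

k = ln2 / t½ = 0.693147 / 4.66 = 0.1487 h⁻¹
CL = k × Vd = 0.1487 × 199 = 29.59 L/h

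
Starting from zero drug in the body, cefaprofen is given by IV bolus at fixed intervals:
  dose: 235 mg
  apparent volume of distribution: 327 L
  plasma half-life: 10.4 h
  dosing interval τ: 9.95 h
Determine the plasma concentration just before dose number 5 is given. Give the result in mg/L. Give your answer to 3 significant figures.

C₀ per dose = Dose / Vd = 235 / 327 = 0.7187 mg/L
k = ln2 / t½ = 0.693147 / 10.4 = 0.06665 h⁻¹
Fraction remaining after one interval: r = e^(−kτ) = e^(−0.06665 × 9.95) = 0.5152
Before dose 5, 4 doses have been given (aged 1τ, 2τ, 3τ, 4τ).
C_trough = C₀ × (r + r² + … + r^4) = C₀ × r(1−r^4)/(1−r)
        = 0.7187 × 0.5152 × (1 − 0.07045) / (1 − 0.5152) = 0.7100 mg/L

0.710 mg/L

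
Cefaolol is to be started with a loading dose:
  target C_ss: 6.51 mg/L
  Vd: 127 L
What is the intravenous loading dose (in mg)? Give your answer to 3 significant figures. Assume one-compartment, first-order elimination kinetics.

LD = Css × Vd = 6.51 × 127 = 826.8 mg

827 mg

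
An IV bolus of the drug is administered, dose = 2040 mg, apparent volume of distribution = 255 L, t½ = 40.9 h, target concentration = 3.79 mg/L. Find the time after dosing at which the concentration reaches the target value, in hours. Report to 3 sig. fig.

C₀ = Dose / Vd = 2040 / 255 = 8.000 mg/L
k = ln2 / t½ = 0.693147 / 40.9 = 0.01695 h⁻¹
t = ln(C₀ / C) / k = ln(8.000 / 3.79) / 0.01695
  = ln(2.111) / 0.01695 = 0.7472 / 0.01695 = 44.08 h

44.1 h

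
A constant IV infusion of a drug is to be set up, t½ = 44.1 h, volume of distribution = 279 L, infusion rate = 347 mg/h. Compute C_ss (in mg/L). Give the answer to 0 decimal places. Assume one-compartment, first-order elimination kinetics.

79 mg/L

k = ln2 / t½ = 0.693147 / 44.1 = 0.01572 h⁻¹
CL = k × Vd = 0.01572 × 279 = 4.386 L/h
At steady state Css = R₀ / CL = 347 / 4.386 = 79.12 mg/L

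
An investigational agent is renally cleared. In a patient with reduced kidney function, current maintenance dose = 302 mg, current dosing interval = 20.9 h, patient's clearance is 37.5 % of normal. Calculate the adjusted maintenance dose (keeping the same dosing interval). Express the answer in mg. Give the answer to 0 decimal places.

113 mg

To keep the same average steady-state level, dosing rate must scale with clearance.
CL ratio = 37.5 / 100 = 0.3750
New dose (same interval) = 302 × 0.3750 = 113.3 mg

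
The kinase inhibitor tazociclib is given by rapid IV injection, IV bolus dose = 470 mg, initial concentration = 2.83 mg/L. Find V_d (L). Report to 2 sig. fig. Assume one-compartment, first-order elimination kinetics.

170 L

Vd = Dose / C₀ = 470.0 / 2.83 = 166.1 L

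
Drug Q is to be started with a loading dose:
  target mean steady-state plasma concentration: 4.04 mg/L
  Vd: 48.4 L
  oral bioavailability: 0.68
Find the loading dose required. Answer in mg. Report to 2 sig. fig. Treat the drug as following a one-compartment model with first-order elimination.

290 mg

LD = Css × Vd / F = 4.04 × 48.4 / 0.68 = 287.6 mg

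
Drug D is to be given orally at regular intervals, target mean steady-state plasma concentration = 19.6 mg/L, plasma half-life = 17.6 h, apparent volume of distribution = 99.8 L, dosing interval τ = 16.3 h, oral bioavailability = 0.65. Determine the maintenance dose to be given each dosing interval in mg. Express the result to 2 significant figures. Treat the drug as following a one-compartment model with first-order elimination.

1900 mg

k = ln2 / t½ = 0.693147 / 17.6 = 0.03938 h⁻¹
CL = k × Vd = 0.03938 × 99.8 = 3.930 L/h
At steady state, F × (Dose/τ) = Css × CL.
Dose = Css × CL × τ / F = 19.6 × 3.930 × 16.3 / 0.65 = 1932 mg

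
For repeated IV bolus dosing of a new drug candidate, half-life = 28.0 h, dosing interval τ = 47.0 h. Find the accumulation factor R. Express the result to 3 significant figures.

k = ln2 / t½ = 0.693147 / 28.0 = 0.02476 h⁻¹
e^(−kτ) = e^(−0.02476 × 47.0) = 0.3123
Accumulation ratio R = 1 / (1 − e^(−kτ)) = 1 / (1 − 0.3123) = 1.454

1.45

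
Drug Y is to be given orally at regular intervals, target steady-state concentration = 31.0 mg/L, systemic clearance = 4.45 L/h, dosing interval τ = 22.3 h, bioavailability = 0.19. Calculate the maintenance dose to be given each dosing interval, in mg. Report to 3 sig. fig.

16200 mg

At steady state, F × (Dose/τ) = Css × CL.
Dose = Css × CL × τ / F = 31.0 × 4.450 × 22.3 / 0.19 = 16190 mg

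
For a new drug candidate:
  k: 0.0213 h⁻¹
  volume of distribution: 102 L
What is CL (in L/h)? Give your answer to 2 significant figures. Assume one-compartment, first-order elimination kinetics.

2.2 L/h

CL = k × Vd = 0.0213 × 102 = 2.173 L/h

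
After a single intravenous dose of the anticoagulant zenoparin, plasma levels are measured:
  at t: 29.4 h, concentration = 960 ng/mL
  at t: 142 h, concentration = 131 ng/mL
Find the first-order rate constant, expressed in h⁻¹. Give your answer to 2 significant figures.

0.018 h⁻¹

k = ln(C₁/C₂) / (t₂ − t₁) = ln(960/131) / (142 − 29.4)
  = 1.992 / 112.6 = 0.01769 h⁻¹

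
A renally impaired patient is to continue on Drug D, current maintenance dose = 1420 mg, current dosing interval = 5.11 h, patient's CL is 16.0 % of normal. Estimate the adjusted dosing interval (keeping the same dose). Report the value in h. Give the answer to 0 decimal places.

To keep the same average steady-state level, dosing rate must scale with clearance.
CL ratio = 16.0 / 100 = 0.1600
New interval (same dose) = 5.11 / 0.1600 = 31.94 h

32 h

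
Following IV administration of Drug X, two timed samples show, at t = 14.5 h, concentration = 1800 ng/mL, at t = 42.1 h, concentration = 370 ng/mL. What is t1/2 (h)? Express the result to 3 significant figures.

k = ln(C₁/C₂) / (t₂ − t₁) = ln(1800/370) / (42.1 − 14.5)
  = 1.582 / 27.60 = 0.05732 h⁻¹
t½ = ln2 / k = 0.693147 / 0.05732 = 12.09 h

12.1 h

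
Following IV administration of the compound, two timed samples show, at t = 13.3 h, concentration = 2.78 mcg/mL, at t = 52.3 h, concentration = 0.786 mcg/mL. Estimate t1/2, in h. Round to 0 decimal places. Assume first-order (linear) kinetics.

k = ln(C₁/C₂) / (t₂ − t₁) = ln(2.78/0.786) / (52.3 − 13.3)
  = 1.263 / 39.00 = 0.03238 h⁻¹
t½ = ln2 / k = 0.693147 / 0.03238 = 21.41 h

21 h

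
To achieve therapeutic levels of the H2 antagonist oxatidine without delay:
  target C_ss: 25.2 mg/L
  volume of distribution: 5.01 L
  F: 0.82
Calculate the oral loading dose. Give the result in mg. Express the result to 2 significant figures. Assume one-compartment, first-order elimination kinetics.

LD = Css × Vd / F = 25.2 × 5.01 / 0.82 = 154.0 mg

150 mg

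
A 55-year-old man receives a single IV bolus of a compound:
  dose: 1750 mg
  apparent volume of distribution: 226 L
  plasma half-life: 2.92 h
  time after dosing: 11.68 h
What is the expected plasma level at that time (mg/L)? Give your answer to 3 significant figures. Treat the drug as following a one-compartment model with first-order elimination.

0.484 mg/L

C₀ = Dose / Vd = 1750 / 226 = 7.743 mg/L
k = ln2 / t½ = 0.693147 / 2.92 = 0.2374 h⁻¹
t / t½ = 11.68 / 2.92 = 4 half-lives
C = C₀ × (1/2)^4 = 7.743 × 0.06250 = 0.4839 mg/L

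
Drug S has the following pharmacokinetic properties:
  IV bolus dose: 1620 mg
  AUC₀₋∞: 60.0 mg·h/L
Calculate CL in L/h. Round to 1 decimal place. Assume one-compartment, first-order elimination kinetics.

CL = Dose / AUC = 1620 / 60.0 = 27.00 L/h

27.0 L/h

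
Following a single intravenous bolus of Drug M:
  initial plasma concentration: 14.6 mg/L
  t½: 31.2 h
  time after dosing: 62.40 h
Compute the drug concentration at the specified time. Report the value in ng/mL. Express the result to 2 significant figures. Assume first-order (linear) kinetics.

k = ln2 / t½ = 0.693147 / 31.2 = 0.02222 h⁻¹
t / t½ = 62.40 / 31.2 = 2 half-lives
C = C₀ × (1/2)^2 = 14.60 × 0.2500 = 3.650 mg/L
Convert: 3.650 mg/L × 1000 = 3650 ng/mL

3700 ng/mL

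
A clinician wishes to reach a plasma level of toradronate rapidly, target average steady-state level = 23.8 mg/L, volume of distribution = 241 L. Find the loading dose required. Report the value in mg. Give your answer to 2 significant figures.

LD = Css × Vd = 23.8 × 241 = 5736 mg

5700 mg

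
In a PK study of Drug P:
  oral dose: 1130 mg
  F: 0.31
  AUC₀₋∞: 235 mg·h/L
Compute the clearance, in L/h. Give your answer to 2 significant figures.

1.5 L/h

CL = F·Dose / AUC = 0.31 × 1130 / 235 = 1.491 L/h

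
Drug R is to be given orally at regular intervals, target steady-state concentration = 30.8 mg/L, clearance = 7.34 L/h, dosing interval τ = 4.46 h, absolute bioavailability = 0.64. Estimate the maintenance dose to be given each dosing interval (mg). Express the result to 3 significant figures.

1580 mg

At steady state, F × (Dose/τ) = Css × CL.
Dose = Css × CL × τ / F = 30.8 × 7.340 × 4.46 / 0.64 = 1575 mg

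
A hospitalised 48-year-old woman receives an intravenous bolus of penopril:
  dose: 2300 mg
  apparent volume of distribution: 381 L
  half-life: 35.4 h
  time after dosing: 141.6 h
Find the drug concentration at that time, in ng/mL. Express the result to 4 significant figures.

377.3 ng/mL

C₀ = Dose / Vd = 2300 / 381 = 6.037 mg/L
k = ln2 / t½ = 0.693147 / 35.4 = 0.01958 h⁻¹
t / t½ = 141.6 / 35.4 = 4 half-lives
C = C₀ × (1/2)^4 = 6.037 × 0.06250 = 0.3773 mg/L
Convert: 0.3773 mg/L × 1000 = 377.3 ng/mL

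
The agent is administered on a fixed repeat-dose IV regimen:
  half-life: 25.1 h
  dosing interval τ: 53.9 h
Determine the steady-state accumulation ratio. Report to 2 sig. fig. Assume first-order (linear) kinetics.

1.3

k = ln2 / t½ = 0.693147 / 25.1 = 0.02762 h⁻¹
e^(−kτ) = e^(−0.02762 × 53.9) = 0.2257
Accumulation ratio R = 1 / (1 − e^(−kτ)) = 1 / (1 − 0.2257) = 1.291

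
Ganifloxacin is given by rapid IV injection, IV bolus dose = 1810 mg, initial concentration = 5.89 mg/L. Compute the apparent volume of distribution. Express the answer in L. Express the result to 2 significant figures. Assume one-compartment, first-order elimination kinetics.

310 L

Vd = Dose / C₀ = 1810 / 5.89 = 307.3 L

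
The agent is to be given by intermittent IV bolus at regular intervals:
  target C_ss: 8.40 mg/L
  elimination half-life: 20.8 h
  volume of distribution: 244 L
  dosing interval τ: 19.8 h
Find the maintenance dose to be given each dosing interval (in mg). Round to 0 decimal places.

1352 mg

k = ln2 / t½ = 0.693147 / 20.8 = 0.03332 h⁻¹
CL = k × Vd = 0.03332 × 244 = 8.130 L/h
At steady state, Dose/τ = Css × CL.
Dose = Css × CL × τ = 8.40 × 8.130 × 19.8 = 1352 mg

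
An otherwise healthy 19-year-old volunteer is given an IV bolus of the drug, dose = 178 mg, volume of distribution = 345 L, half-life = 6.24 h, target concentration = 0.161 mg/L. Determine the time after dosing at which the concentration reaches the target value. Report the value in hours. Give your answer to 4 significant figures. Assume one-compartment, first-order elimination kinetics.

C₀ = Dose / Vd = 178.0 / 345 = 0.5159 mg/L
k = ln2 / t½ = 0.693147 / 6.24 = 0.1111 h⁻¹
t = ln(C₀ / C) / k = ln(0.5159 / 0.161) / 0.1111
  = ln(3.204) / 0.1111 = 1.164 / 0.1111 = 10.48 h

10.48 h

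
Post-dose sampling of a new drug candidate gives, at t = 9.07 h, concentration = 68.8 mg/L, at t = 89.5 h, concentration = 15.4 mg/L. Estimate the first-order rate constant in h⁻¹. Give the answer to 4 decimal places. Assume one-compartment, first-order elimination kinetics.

0.0186 h⁻¹

k = ln(C₁/C₂) / (t₂ − t₁) = ln(68.8/15.4) / (89.5 − 9.07)
  = 1.497 / 80.43 = 0.01861 h⁻¹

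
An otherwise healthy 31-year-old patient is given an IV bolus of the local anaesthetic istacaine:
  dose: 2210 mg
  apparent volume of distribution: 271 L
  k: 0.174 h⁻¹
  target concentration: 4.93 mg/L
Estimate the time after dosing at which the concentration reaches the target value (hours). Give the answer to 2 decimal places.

2.89 h

C₀ = Dose / Vd = 2210 / 271 = 8.155 mg/L
t = ln(C₀ / C) / k = ln(8.155 / 4.93) / 0.1740
  = ln(1.654) / 0.1740 = 0.5032 / 0.1740 = 2.892 h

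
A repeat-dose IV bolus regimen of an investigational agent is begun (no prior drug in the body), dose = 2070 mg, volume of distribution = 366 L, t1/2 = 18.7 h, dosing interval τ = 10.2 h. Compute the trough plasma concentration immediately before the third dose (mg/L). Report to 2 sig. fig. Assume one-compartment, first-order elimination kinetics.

6.5 mg/L

C₀ per dose = Dose / Vd = 2070 / 366 = 5.656 mg/L
k = ln2 / t½ = 0.693147 / 18.7 = 0.03707 h⁻¹
Fraction remaining after one interval: r = e^(−kτ) = e^(−0.03707 × 10.2) = 0.6852
Before dose 3, 2 doses have been given (aged 1τ, 2τ).
C_trough = C₀ × (r + r²) = 5.656 × (0.6852 + 0.4695) = 6.531 mg/L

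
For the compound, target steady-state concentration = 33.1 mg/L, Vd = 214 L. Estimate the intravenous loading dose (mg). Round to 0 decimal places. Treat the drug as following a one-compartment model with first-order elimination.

LD = Css × Vd = 33.1 × 214 = 7083 mg

7083 mg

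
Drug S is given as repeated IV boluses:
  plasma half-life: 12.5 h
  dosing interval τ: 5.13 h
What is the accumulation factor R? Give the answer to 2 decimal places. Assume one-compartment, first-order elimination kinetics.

4.04

k = ln2 / t½ = 0.693147 / 12.5 = 0.05545 h⁻¹
e^(−kτ) = e^(−0.05545 × 5.13) = 0.7524
Accumulation ratio R = 1 / (1 − e^(−kτ)) = 1 / (1 − 0.7524) = 4.039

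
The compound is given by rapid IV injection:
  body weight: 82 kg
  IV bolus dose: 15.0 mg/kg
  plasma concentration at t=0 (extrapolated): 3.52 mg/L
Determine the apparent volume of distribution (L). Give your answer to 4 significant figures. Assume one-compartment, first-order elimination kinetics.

Dose = 15.0 × 82 = 1230 mg
Vd = Dose / C₀ = 1230 / 3.52 = 349.4 L

349.4 L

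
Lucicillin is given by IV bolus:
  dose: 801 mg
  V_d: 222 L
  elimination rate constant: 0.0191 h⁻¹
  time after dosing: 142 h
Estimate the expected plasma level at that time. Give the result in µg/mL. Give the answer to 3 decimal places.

0.240 µg/mL

C₀ = Dose / Vd = 801.0 / 222 = 3.608 mg/L
C = C₀ · e^(−k·t) = 3.608 × e^(−0.01910 × 142)
  = 3.608 × 0.06639 = 0.2395 mg/L
(0.2395 mg/L = 0.2395 µg/mL)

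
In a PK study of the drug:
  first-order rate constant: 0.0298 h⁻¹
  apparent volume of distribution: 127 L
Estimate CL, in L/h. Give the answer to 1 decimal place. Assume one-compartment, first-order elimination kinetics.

CL = k × Vd = 0.0298 × 127 = 3.785 L/h

3.8 L/h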